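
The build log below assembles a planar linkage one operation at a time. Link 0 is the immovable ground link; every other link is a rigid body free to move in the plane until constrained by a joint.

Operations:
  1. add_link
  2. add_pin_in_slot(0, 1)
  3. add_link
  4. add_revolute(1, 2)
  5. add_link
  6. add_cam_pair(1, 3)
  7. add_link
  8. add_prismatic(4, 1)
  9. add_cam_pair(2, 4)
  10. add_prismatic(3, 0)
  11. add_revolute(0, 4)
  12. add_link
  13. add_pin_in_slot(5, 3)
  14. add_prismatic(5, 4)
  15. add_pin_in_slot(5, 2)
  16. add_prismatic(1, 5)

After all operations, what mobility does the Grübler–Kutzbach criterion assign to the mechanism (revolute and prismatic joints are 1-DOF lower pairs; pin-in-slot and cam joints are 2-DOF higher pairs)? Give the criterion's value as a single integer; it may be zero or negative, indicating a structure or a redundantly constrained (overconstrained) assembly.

M = -2

ground; <1,0,0>
#1 <2,0,0>
PS:0↔1 J2 <2,0,1>
#2 <3,0,1>
R:1↔2 J1 <3,1,1>
#3 <4,1,1>
C:1↔3 J2 <4,1,2>
#4 <5,1,2>
P:4↔1 J1 <5,2,2>
C:2↔4 J2 <5,2,3>
P:3↔0 J1 <5,3,3>
R:0↔4 J1 <5,4,3>
#5 <6,4,3>
PS:5↔3 J2 <6,4,4>
P:5↔4 J1 <6,5,4>
PS:5↔2 J2 <6,5,5>
P:1↔5 J1 <6,6,5>
3×5 − 2×6 − 1×5 = -2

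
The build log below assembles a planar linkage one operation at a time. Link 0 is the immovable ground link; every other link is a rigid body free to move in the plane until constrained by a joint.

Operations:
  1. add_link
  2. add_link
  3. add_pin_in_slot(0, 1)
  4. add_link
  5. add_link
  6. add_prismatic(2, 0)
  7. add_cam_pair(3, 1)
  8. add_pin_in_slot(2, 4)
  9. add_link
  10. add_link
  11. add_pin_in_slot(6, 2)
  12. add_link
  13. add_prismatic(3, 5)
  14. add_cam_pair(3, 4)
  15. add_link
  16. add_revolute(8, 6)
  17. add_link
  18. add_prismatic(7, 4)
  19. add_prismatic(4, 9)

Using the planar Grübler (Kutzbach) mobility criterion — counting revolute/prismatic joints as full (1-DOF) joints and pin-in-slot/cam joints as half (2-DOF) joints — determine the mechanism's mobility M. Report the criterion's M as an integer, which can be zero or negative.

(L,J1,J2)=(1,0,0); link0 fixed
link1: (2,0,0)
link2: (3,0,0)
PS 0-1 [J2]: (3,0,1)
link3: (4,0,1)
link4: (5,0,1)
P 2-0 [J1]: (5,1,1)
C 3-1 [J2]: (5,1,2)
PS 2-4 [J2]: (5,1,3)
link5: (6,1,3)
link6: (7,1,3)
PS 6-2 [J2]: (7,1,4)
link7: (8,1,4)
P 3-5 [J1]: (8,2,4)
C 3-4 [J2]: (8,2,5)
link8: (9,2,5)
R 8-6 [J1]: (9,3,5)
link9: (10,3,5)
P 7-4 [J1]: (10,4,5)
P 4-9 [J1]: (10,5,5)
Grübler: 3·9 − 2·5 − 5 = 12

M = 12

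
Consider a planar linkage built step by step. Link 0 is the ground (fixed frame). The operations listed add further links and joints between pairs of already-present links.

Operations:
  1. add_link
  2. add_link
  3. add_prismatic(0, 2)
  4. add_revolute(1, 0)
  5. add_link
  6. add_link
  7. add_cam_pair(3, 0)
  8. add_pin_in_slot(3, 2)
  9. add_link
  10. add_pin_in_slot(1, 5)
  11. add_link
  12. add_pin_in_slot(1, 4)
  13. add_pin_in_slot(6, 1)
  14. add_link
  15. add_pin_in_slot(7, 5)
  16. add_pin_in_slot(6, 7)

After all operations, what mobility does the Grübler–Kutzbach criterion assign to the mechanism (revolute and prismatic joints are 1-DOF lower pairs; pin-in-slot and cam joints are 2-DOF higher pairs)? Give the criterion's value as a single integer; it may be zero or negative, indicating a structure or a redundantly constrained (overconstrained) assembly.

(L,J1,J2)=(1,0,0); link0 fixed
link1: (2,0,0)
link2: (3,0,0)
P 0-2 [J1]: (3,1,0)
R 1-0 [J1]: (3,2,0)
link3: (4,2,0)
link4: (5,2,0)
C 3-0 [J2]: (5,2,1)
PS 3-2 [J2]: (5,2,2)
link5: (6,2,2)
PS 1-5 [J2]: (6,2,3)
link6: (7,2,3)
PS 1-4 [J2]: (7,2,4)
PS 6-1 [J2]: (7,2,5)
link7: (8,2,5)
PS 7-5 [J2]: (8,2,6)
PS 6-7 [J2]: (8,2,7)
Grübler: 3·7 − 2·2 − 7 = 10

M = 10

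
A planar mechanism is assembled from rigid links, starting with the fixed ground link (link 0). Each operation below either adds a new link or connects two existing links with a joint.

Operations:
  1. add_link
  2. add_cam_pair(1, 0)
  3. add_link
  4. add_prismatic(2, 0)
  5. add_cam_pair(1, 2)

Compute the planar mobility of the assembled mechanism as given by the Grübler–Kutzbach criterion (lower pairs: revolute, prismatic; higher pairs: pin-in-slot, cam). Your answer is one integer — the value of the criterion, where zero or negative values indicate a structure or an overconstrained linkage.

[1;0;0] (link 0 is ground)
L+ [2;0;0]
C(1,0)∈J2 [2;0;1]
L+ [3;0;1]
P(2,0)∈J1 [3;1;1]
C(1,2)∈J2 [3;1;2]
mobility = 6 − 2 − 2 = 2

M = 2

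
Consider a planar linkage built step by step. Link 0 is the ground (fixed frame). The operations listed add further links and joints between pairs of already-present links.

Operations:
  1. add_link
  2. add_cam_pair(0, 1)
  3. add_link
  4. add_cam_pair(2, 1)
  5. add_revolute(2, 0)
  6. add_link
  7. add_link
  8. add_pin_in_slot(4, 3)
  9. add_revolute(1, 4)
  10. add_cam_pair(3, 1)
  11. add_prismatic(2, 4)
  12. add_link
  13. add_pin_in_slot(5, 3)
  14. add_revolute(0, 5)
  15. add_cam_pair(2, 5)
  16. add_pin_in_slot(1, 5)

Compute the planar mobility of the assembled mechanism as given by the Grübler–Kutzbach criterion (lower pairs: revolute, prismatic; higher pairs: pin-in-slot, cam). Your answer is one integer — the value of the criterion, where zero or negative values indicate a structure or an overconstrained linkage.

(L,J1,J2)=(1,0,0); link0 fixed
link1: (2,0,0)
C 0-1 [J2]: (2,0,1)
link2: (3,0,1)
C 2-1 [J2]: (3,0,2)
R 2-0 [J1]: (3,1,2)
link3: (4,1,2)
link4: (5,1,2)
PS 4-3 [J2]: (5,1,3)
R 1-4 [J1]: (5,2,3)
C 3-1 [J2]: (5,2,4)
P 2-4 [J1]: (5,3,4)
link5: (6,3,4)
PS 5-3 [J2]: (6,3,5)
R 0-5 [J1]: (6,4,5)
C 2-5 [J2]: (6,4,6)
PS 1-5 [J2]: (6,4,7)
Grübler: 3·5 − 2·4 − 7 = 0

M = 0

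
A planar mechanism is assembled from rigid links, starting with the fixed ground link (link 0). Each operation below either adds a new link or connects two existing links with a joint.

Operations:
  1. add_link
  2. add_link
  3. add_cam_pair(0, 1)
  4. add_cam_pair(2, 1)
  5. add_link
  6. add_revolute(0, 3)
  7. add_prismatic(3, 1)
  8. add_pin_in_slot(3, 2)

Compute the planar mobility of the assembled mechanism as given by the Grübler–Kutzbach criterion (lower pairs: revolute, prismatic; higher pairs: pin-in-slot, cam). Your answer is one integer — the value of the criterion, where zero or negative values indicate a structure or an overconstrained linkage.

L=1 J1=0 J2=0
add link → L=2 J1=0 J2=0
add link → L=3 J1=0 J2=0
C@0,1 dof=2 J2 → L=3 J1=0 J2=1
C@2,1 dof=2 J2 → L=3 J1=0 J2=2
add link → L=4 J1=0 J2=2
R@0,3 dof=1 J1 → L=4 J1=1 J2=2
P@3,1 dof=1 J1 → L=4 J1=2 J2=2
PS@3,2 dof=2 J2 → L=4 J1=2 J2=3
M=3(L−1)−2J1−J2=3·3−2·2−3=2

M = 2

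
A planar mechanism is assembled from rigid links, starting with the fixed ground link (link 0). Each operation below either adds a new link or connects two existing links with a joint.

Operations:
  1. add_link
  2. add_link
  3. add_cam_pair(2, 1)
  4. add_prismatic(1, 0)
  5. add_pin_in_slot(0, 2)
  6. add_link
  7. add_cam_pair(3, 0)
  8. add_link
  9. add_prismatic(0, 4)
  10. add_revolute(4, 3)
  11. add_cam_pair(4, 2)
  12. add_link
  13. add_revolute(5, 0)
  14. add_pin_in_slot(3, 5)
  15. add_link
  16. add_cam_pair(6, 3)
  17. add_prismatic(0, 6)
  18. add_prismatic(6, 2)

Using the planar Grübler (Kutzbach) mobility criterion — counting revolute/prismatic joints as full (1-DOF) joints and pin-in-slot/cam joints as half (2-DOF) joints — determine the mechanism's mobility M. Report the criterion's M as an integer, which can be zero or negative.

M = 0

[1;0;0] (link 0 is ground)
L+ [2;0;0]
L+ [3;0;0]
C(2,1)∈J2 [3;0;1]
P(1,0)∈J1 [3;1;1]
PS(0,2)∈J2 [3;1;2]
L+ [4;1;2]
C(3,0)∈J2 [4;1;3]
L+ [5;1;3]
P(0,4)∈J1 [5;2;3]
R(4,3)∈J1 [5;3;3]
C(4,2)∈J2 [5;3;4]
L+ [6;3;4]
R(5,0)∈J1 [6;4;4]
PS(3,5)∈J2 [6;4;5]
L+ [7;4;5]
C(6,3)∈J2 [7;4;6]
P(0,6)∈J1 [7;5;6]
P(6,2)∈J1 [7;6;6]
mobility = 18 − 12 − 6 = 0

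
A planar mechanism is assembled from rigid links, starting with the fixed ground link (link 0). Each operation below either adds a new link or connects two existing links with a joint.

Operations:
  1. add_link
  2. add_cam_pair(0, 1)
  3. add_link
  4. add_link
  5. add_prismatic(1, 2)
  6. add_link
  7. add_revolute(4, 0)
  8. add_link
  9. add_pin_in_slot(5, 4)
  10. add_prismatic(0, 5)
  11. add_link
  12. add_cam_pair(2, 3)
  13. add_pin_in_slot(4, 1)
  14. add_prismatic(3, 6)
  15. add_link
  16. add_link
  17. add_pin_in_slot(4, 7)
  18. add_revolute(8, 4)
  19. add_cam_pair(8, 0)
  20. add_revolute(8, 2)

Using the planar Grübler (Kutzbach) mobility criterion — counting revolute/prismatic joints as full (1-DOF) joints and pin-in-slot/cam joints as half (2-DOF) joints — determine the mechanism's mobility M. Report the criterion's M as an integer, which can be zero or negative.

M = 6

ground; <1,0,0>
#1 <2,0,0>
C:0↔1 J2 <2,0,1>
#2 <3,0,1>
#3 <4,0,1>
P:1↔2 J1 <4,1,1>
#4 <5,1,1>
R:4↔0 J1 <5,2,1>
#5 <6,2,1>
PS:5↔4 J2 <6,2,2>
P:0↔5 J1 <6,3,2>
#6 <7,3,2>
C:2↔3 J2 <7,3,3>
PS:4↔1 J2 <7,3,4>
P:3↔6 J1 <7,4,4>
#7 <8,4,4>
#8 <9,4,4>
PS:4↔7 J2 <9,4,5>
R:8↔4 J1 <9,5,5>
C:8↔0 J2 <9,5,6>
R:8↔2 J1 <9,6,6>
3×8 − 2×6 − 1×6 = 6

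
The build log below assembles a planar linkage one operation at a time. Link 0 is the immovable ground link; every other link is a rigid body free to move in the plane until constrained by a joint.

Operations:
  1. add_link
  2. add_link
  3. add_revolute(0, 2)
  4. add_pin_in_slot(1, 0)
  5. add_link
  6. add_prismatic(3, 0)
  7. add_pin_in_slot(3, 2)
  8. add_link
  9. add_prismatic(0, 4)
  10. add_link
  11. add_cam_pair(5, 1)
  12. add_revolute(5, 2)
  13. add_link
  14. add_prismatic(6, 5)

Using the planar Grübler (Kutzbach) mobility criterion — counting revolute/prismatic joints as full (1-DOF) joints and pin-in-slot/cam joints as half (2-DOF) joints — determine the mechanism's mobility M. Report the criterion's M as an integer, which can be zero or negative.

M = 5

L=1 J1=0 J2=0
add link → L=2 J1=0 J2=0
add link → L=3 J1=0 J2=0
R@0,2 dof=1 J1 → L=3 J1=1 J2=0
PS@1,0 dof=2 J2 → L=3 J1=1 J2=1
add link → L=4 J1=1 J2=1
P@3,0 dof=1 J1 → L=4 J1=2 J2=1
PS@3,2 dof=2 J2 → L=4 J1=2 J2=2
add link → L=5 J1=2 J2=2
P@0,4 dof=1 J1 → L=5 J1=3 J2=2
add link → L=6 J1=3 J2=2
C@5,1 dof=2 J2 → L=6 J1=3 J2=3
R@5,2 dof=1 J1 → L=6 J1=4 J2=3
add link → L=7 J1=4 J2=3
P@6,5 dof=1 J1 → L=7 J1=5 J2=3
M=3(L−1)−2J1−J2=3·6−2·5−3=5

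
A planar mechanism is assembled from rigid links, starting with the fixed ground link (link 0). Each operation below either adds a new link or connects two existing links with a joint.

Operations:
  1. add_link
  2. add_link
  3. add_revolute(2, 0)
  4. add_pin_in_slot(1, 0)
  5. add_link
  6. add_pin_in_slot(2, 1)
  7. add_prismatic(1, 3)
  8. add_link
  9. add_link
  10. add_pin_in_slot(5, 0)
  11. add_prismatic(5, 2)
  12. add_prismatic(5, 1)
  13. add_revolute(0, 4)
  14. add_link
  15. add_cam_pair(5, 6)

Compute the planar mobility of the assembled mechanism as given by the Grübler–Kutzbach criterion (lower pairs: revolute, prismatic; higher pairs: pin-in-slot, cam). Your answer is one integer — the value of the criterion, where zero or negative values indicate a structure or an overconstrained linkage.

L=1 J1=0 J2=0
add link → L=2 J1=0 J2=0
add link → L=3 J1=0 J2=0
R@2,0 dof=1 J1 → L=3 J1=1 J2=0
PS@1,0 dof=2 J2 → L=3 J1=1 J2=1
add link → L=4 J1=1 J2=1
PS@2,1 dof=2 J2 → L=4 J1=1 J2=2
P@1,3 dof=1 J1 → L=4 J1=2 J2=2
add link → L=5 J1=2 J2=2
add link → L=6 J1=2 J2=2
PS@5,0 dof=2 J2 → L=6 J1=2 J2=3
P@5,2 dof=1 J1 → L=6 J1=3 J2=3
P@5,1 dof=1 J1 → L=6 J1=4 J2=3
R@0,4 dof=1 J1 → L=6 J1=5 J2=3
add link → L=7 J1=5 J2=3
C@5,6 dof=2 J2 → L=7 J1=5 J2=4
M=3(L−1)−2J1−J2=3·6−2·5−4=4

M = 4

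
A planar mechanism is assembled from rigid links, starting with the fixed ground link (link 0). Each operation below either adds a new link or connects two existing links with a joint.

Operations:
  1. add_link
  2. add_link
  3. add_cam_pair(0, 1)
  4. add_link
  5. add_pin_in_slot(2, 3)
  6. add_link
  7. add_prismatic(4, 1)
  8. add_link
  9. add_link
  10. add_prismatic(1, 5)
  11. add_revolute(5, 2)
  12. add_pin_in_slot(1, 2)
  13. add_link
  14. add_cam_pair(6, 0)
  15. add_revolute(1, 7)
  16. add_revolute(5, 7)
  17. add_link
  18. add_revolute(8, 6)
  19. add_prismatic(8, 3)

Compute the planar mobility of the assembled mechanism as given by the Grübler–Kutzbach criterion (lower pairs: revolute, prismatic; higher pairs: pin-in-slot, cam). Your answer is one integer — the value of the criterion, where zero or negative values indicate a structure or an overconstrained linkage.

(L,J1,J2)=(1,0,0); link0 fixed
link1: (2,0,0)
link2: (3,0,0)
C 0-1 [J2]: (3,0,1)
link3: (4,0,1)
PS 2-3 [J2]: (4,0,2)
link4: (5,0,2)
P 4-1 [J1]: (5,1,2)
link5: (6,1,2)
link6: (7,1,2)
P 1-5 [J1]: (7,2,2)
R 5-2 [J1]: (7,3,2)
PS 1-2 [J2]: (7,3,3)
link7: (8,3,3)
C 6-0 [J2]: (8,3,4)
R 1-7 [J1]: (8,4,4)
R 5-7 [J1]: (8,5,4)
link8: (9,5,4)
R 8-6 [J1]: (9,6,4)
P 8-3 [J1]: (9,7,4)
Grübler: 3·8 − 2·7 − 4 = 6

M = 6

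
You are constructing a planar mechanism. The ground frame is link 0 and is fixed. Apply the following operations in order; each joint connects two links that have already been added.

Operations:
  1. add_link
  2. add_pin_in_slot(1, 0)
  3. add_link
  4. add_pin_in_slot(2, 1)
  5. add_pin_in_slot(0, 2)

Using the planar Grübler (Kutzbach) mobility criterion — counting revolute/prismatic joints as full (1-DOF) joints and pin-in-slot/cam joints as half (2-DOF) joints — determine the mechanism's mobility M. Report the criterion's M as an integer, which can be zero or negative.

link 0 = ground. State L|J1|J2 = 1|0|0
+link1  2|0|0
PS(1,0) f=2→J2  2|0|1
+link2  3|0|1
PS(2,1) f=2→J2  3|0|2
PS(0,2) f=2→J2  3|0|3
M = 3(3−1)−2·0−3 = 6−0−3 = 3

M = 3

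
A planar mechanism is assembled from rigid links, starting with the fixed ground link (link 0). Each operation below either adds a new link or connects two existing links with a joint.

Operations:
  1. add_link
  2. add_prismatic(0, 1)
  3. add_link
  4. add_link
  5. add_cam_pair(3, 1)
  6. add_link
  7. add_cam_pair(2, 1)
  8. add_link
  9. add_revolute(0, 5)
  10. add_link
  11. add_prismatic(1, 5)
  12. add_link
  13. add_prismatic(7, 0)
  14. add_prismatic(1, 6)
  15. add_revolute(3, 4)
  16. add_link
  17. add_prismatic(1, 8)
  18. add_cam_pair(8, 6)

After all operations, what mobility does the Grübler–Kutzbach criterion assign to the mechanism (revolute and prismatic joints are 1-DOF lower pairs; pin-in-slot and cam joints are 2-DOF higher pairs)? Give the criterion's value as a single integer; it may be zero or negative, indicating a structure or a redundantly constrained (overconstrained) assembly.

M = 7

link 0 = ground. State L|J1|J2 = 1|0|0
+link1  2|0|0
P(0,1) f=1→J1  2|1|0
+link2  3|1|0
+link3  4|1|0
C(3,1) f=2→J2  4|1|1
+link4  5|1|1
C(2,1) f=2→J2  5|1|2
+link5  6|1|2
R(0,5) f=1→J1  6|2|2
+link6  7|2|2
P(1,5) f=1→J1  7|3|2
+link7  8|3|2
P(7,0) f=1→J1  8|4|2
P(1,6) f=1→J1  8|5|2
R(3,4) f=1→J1  8|6|2
+link8  9|6|2
P(1,8) f=1→J1  9|7|2
C(8,6) f=2→J2  9|7|3
M = 3(9−1)−2·7−3 = 24−14−3 = 7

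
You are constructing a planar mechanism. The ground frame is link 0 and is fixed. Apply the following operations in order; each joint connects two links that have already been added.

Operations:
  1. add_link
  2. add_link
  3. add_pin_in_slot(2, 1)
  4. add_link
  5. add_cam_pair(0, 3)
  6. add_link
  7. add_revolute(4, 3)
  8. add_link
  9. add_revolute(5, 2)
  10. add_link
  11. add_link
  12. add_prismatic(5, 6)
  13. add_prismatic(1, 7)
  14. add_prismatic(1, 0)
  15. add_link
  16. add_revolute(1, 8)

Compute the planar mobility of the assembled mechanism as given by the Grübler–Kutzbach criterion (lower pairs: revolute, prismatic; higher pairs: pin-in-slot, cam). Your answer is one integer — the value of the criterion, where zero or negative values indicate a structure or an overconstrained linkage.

link 0 = ground. State L|J1|J2 = 1|0|0
+link1  2|0|0
+link2  3|0|0
PS(2,1) f=2→J2  3|0|1
+link3  4|0|1
C(0,3) f=2→J2  4|0|2
+link4  5|0|2
R(4,3) f=1→J1  5|1|2
+link5  6|1|2
R(5,2) f=1→J1  6|2|2
+link6  7|2|2
+link7  8|2|2
P(5,6) f=1→J1  8|3|2
P(1,7) f=1→J1  8|4|2
P(1,0) f=1→J1  8|5|2
+link8  9|5|2
R(1,8) f=1→J1  9|6|2
M = 3(9−1)−2·6−2 = 24−12−2 = 10

M = 10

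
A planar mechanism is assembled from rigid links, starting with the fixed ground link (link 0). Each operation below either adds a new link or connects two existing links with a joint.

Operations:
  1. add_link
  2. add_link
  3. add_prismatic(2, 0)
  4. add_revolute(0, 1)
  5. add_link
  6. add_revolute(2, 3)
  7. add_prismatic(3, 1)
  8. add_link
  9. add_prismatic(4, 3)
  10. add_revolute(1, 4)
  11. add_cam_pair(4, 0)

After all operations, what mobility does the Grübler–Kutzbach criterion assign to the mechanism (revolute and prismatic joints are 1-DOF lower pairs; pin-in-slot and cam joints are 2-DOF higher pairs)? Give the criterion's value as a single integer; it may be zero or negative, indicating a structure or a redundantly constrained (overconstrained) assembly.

link 0 = ground. State L|J1|J2 = 1|0|0
+link1  2|0|0
+link2  3|0|0
P(2,0) f=1→J1  3|1|0
R(0,1) f=1→J1  3|2|0
+link3  4|2|0
R(2,3) f=1→J1  4|3|0
P(3,1) f=1→J1  4|4|0
+link4  5|4|0
P(4,3) f=1→J1  5|5|0
R(1,4) f=1→J1  5|6|0
C(4,0) f=2→J2  5|6|1
M = 3(5−1)−2·6−1 = 12−12−1 = -1

M = -1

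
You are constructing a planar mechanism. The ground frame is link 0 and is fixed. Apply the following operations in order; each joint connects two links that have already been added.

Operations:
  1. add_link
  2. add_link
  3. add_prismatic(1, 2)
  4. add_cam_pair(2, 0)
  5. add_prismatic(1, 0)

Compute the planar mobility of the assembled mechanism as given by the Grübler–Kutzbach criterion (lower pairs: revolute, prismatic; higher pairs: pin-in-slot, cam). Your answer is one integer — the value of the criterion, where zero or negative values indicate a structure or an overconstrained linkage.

ground; <1,0,0>
#1 <2,0,0>
#2 <3,0,0>
P:1↔2 J1 <3,1,0>
C:2↔0 J2 <3,1,1>
P:1↔0 J1 <3,2,1>
3×2 − 2×2 − 1×1 = 1

M = 1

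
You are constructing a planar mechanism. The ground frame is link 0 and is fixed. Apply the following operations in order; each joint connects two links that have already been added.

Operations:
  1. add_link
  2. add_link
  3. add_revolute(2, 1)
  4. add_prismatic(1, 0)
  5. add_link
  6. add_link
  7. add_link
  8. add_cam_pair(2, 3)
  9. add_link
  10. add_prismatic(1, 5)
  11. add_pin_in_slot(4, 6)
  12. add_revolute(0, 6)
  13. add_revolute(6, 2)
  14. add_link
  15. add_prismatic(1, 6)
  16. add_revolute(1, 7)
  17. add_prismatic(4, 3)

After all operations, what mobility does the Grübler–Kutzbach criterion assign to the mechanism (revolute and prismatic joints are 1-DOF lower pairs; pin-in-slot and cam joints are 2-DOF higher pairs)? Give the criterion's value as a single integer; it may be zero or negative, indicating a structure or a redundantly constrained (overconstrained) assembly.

[1;0;0] (link 0 is ground)
L+ [2;0;0]
L+ [3;0;0]
R(2,1)∈J1 [3;1;0]
P(1,0)∈J1 [3;2;0]
L+ [4;2;0]
L+ [5;2;0]
L+ [6;2;0]
C(2,3)∈J2 [6;2;1]
L+ [7;2;1]
P(1,5)∈J1 [7;3;1]
PS(4,6)∈J2 [7;3;2]
R(0,6)∈J1 [7;4;2]
R(6,2)∈J1 [7;5;2]
L+ [8;5;2]
P(1,6)∈J1 [8;6;2]
R(1,7)∈J1 [8;7;2]
P(4,3)∈J1 [8;8;2]
mobility = 21 − 16 − 2 = 3

M = 3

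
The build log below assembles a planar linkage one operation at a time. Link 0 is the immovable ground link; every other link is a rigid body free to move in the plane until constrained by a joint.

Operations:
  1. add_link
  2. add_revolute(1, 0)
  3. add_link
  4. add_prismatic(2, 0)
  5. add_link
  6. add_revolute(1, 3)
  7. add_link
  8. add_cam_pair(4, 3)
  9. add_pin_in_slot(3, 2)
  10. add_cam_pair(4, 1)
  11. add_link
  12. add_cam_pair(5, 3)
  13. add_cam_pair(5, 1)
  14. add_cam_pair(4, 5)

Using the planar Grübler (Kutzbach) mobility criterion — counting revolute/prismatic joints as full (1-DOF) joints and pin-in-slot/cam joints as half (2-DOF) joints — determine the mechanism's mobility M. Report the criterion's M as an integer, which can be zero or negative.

M = 3

(L,J1,J2)=(1,0,0); link0 fixed
link1: (2,0,0)
R 1-0 [J1]: (2,1,0)
link2: (3,1,0)
P 2-0 [J1]: (3,2,0)
link3: (4,2,0)
R 1-3 [J1]: (4,3,0)
link4: (5,3,0)
C 4-3 [J2]: (5,3,1)
PS 3-2 [J2]: (5,3,2)
C 4-1 [J2]: (5,3,3)
link5: (6,3,3)
C 5-3 [J2]: (6,3,4)
C 5-1 [J2]: (6,3,5)
C 4-5 [J2]: (6,3,6)
Grübler: 3·5 − 2·3 − 6 = 3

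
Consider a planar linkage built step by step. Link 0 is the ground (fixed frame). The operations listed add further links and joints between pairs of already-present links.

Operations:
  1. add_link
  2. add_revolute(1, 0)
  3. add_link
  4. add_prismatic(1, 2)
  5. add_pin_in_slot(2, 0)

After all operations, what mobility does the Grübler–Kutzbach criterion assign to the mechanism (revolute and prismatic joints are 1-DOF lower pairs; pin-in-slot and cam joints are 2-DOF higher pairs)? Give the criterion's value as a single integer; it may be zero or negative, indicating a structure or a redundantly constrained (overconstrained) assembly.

M = 1

(L,J1,J2)=(1,0,0); link0 fixed
link1: (2,0,0)
R 1-0 [J1]: (2,1,0)
link2: (3,1,0)
P 1-2 [J1]: (3,2,0)
PS 2-0 [J2]: (3,2,1)
Grübler: 3·2 − 2·2 − 1 = 1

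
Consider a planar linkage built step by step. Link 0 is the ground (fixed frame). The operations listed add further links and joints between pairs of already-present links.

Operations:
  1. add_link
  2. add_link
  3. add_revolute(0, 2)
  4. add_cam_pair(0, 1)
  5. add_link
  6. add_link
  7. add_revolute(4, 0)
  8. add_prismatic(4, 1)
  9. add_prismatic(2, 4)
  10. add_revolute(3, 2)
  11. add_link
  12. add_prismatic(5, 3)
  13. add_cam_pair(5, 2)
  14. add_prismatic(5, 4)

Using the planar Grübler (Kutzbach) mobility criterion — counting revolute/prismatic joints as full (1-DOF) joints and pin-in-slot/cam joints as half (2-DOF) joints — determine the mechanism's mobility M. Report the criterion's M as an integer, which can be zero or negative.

M = -1

[1;0;0] (link 0 is ground)
L+ [2;0;0]
L+ [3;0;0]
R(0,2)∈J1 [3;1;0]
C(0,1)∈J2 [3;1;1]
L+ [4;1;1]
L+ [5;1;1]
R(4,0)∈J1 [5;2;1]
P(4,1)∈J1 [5;3;1]
P(2,4)∈J1 [5;4;1]
R(3,2)∈J1 [5;5;1]
L+ [6;5;1]
P(5,3)∈J1 [6;6;1]
C(5,2)∈J2 [6;6;2]
P(5,4)∈J1 [6;7;2]
mobility = 15 − 14 − 2 = -1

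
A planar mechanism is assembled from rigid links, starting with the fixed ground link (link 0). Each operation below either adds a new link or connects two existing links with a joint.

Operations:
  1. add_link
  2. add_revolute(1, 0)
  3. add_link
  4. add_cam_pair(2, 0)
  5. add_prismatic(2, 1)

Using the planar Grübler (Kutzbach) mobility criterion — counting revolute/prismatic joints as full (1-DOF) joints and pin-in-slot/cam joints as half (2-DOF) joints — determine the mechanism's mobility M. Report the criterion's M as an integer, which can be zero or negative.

(L,J1,J2)=(1,0,0); link0 fixed
link1: (2,0,0)
R 1-0 [J1]: (2,1,0)
link2: (3,1,0)
C 2-0 [J2]: (3,1,1)
P 2-1 [J1]: (3,2,1)
Grübler: 3·2 − 2·2 − 1 = 1

M = 1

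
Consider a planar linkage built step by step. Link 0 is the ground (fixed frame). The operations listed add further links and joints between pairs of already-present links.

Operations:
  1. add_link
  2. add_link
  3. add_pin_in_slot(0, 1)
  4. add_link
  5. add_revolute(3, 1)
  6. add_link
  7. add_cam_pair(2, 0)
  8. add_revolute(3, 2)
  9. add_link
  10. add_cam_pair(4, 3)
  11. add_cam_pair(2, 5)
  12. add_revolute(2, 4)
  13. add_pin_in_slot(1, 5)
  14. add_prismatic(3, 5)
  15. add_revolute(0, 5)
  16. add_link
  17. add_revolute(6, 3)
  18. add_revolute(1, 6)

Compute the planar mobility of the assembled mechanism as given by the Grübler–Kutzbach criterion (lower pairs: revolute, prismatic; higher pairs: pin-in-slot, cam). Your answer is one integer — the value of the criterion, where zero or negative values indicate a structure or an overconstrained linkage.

M = -1

(L,J1,J2)=(1,0,0); link0 fixed
link1: (2,0,0)
link2: (3,0,0)
PS 0-1 [J2]: (3,0,1)
link3: (4,0,1)
R 3-1 [J1]: (4,1,1)
link4: (5,1,1)
C 2-0 [J2]: (5,1,2)
R 3-2 [J1]: (5,2,2)
link5: (6,2,2)
C 4-3 [J2]: (6,2,3)
C 2-5 [J2]: (6,2,4)
R 2-4 [J1]: (6,3,4)
PS 1-5 [J2]: (6,3,5)
P 3-5 [J1]: (6,4,5)
R 0-5 [J1]: (6,5,5)
link6: (7,5,5)
R 6-3 [J1]: (7,6,5)
R 1-6 [J1]: (7,7,5)
Grübler: 3·6 − 2·7 − 5 = -1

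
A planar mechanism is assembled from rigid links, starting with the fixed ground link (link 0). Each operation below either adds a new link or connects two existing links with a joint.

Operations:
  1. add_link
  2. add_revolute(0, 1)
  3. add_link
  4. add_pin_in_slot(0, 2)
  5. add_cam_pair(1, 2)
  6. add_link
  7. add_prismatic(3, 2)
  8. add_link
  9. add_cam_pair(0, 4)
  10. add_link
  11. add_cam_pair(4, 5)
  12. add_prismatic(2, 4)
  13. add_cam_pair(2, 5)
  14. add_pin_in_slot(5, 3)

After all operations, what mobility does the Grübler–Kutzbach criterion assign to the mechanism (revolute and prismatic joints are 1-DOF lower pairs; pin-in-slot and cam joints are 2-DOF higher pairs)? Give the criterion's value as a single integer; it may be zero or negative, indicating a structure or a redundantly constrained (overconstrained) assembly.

M = 3

[1;0;0] (link 0 is ground)
L+ [2;0;0]
R(0,1)∈J1 [2;1;0]
L+ [3;1;0]
PS(0,2)∈J2 [3;1;1]
C(1,2)∈J2 [3;1;2]
L+ [4;1;2]
P(3,2)∈J1 [4;2;2]
L+ [5;2;2]
C(0,4)∈J2 [5;2;3]
L+ [6;2;3]
C(4,5)∈J2 [6;2;4]
P(2,4)∈J1 [6;3;4]
C(2,5)∈J2 [6;3;5]
PS(5,3)∈J2 [6;3;6]
mobility = 15 − 6 − 6 = 3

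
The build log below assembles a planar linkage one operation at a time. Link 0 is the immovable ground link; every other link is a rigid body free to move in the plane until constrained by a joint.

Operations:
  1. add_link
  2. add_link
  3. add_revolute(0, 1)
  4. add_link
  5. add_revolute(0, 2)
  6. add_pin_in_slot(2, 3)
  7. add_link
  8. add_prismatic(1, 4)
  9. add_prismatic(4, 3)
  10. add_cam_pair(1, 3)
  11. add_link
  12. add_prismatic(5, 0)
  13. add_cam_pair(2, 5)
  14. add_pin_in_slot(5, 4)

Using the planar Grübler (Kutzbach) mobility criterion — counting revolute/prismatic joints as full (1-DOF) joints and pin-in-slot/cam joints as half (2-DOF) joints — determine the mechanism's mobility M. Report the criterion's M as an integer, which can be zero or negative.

M = 1

(L,J1,J2)=(1,0,0); link0 fixed
link1: (2,0,0)
link2: (3,0,0)
R 0-1 [J1]: (3,1,0)
link3: (4,1,0)
R 0-2 [J1]: (4,2,0)
PS 2-3 [J2]: (4,2,1)
link4: (5,2,1)
P 1-4 [J1]: (5,3,1)
P 4-3 [J1]: (5,4,1)
C 1-3 [J2]: (5,4,2)
link5: (6,4,2)
P 5-0 [J1]: (6,5,2)
C 2-5 [J2]: (6,5,3)
PS 5-4 [J2]: (6,5,4)
Grübler: 3·5 − 2·5 − 4 = 1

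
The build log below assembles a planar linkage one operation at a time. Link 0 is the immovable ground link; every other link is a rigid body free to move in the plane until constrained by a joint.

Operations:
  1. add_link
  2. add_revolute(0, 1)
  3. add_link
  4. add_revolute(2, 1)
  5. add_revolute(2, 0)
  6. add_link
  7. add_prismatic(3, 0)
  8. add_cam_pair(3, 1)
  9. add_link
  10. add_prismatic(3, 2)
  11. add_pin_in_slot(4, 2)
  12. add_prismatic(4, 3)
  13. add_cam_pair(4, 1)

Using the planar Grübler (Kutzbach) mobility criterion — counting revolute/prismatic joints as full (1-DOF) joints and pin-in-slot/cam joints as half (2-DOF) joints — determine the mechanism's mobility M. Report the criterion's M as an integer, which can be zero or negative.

M = -3

[1;0;0] (link 0 is ground)
L+ [2;0;0]
R(0,1)∈J1 [2;1;0]
L+ [3;1;0]
R(2,1)∈J1 [3;2;0]
R(2,0)∈J1 [3;3;0]
L+ [4;3;0]
P(3,0)∈J1 [4;4;0]
C(3,1)∈J2 [4;4;1]
L+ [5;4;1]
P(3,2)∈J1 [5;5;1]
PS(4,2)∈J2 [5;5;2]
P(4,3)∈J1 [5;6;2]
C(4,1)∈J2 [5;6;3]
mobility = 12 − 12 − 3 = -3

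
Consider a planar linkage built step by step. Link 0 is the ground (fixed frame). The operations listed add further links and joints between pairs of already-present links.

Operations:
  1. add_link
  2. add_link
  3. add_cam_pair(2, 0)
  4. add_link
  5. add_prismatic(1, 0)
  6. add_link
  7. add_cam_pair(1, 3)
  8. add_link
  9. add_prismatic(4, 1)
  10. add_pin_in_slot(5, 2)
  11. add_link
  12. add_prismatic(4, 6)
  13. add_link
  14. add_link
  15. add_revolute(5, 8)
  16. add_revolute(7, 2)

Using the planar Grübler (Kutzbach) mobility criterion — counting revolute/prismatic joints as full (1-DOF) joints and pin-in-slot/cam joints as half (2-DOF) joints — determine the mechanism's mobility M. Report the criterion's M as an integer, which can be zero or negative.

M = 11

(L,J1,J2)=(1,0,0); link0 fixed
link1: (2,0,0)
link2: (3,0,0)
C 2-0 [J2]: (3,0,1)
link3: (4,0,1)
P 1-0 [J1]: (4,1,1)
link4: (5,1,1)
C 1-3 [J2]: (5,1,2)
link5: (6,1,2)
P 4-1 [J1]: (6,2,2)
PS 5-2 [J2]: (6,2,3)
link6: (7,2,3)
P 4-6 [J1]: (7,3,3)
link7: (8,3,3)
link8: (9,3,3)
R 5-8 [J1]: (9,4,3)
R 7-2 [J1]: (9,5,3)
Grübler: 3·8 − 2·5 − 3 = 11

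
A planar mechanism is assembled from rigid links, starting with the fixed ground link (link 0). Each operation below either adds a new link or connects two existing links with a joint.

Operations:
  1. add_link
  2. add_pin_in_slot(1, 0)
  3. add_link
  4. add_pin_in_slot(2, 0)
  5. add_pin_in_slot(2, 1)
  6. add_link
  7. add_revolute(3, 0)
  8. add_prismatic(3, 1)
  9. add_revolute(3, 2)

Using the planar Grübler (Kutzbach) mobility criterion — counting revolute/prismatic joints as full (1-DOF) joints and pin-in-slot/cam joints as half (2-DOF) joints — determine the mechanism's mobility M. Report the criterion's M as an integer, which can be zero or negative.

M = 0

(L,J1,J2)=(1,0,0); link0 fixed
link1: (2,0,0)
PS 1-0 [J2]: (2,0,1)
link2: (3,0,1)
PS 2-0 [J2]: (3,0,2)
PS 2-1 [J2]: (3,0,3)
link3: (4,0,3)
R 3-0 [J1]: (4,1,3)
P 3-1 [J1]: (4,2,3)
R 3-2 [J1]: (4,3,3)
Grübler: 3·3 − 2·3 − 3 = 0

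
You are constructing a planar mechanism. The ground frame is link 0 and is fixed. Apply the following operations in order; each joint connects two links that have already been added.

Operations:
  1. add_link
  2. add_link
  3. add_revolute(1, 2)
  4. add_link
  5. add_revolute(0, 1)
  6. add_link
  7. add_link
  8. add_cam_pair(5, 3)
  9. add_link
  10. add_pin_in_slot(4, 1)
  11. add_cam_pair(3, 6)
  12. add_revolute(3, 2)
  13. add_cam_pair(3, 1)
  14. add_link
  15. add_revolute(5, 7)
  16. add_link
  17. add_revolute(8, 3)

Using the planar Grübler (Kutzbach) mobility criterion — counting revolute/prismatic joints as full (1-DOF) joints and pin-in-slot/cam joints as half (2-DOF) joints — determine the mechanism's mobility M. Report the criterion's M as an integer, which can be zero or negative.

[1;0;0] (link 0 is ground)
L+ [2;0;0]
L+ [3;0;0]
R(1,2)∈J1 [3;1;0]
L+ [4;1;0]
R(0,1)∈J1 [4;2;0]
L+ [5;2;0]
L+ [6;2;0]
C(5,3)∈J2 [6;2;1]
L+ [7;2;1]
PS(4,1)∈J2 [7;2;2]
C(3,6)∈J2 [7;2;3]
R(3,2)∈J1 [7;3;3]
C(3,1)∈J2 [7;3;4]
L+ [8;3;4]
R(5,7)∈J1 [8;4;4]
L+ [9;4;4]
R(8,3)∈J1 [9;5;4]
mobility = 24 − 10 − 4 = 10

M = 10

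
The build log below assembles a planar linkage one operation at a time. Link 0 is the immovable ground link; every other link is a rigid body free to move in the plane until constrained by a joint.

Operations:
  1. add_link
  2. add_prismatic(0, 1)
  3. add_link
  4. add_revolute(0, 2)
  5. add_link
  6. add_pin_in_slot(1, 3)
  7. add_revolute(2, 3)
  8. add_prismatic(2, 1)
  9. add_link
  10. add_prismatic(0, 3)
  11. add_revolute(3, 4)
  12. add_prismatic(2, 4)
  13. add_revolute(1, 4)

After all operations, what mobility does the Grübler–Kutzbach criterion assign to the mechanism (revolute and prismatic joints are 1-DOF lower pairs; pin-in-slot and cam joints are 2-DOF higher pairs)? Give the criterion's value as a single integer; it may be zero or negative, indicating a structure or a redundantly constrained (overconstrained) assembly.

M = -5

link 0 = ground. State L|J1|J2 = 1|0|0
+link1  2|0|0
P(0,1) f=1→J1  2|1|0
+link2  3|1|0
R(0,2) f=1→J1  3|2|0
+link3  4|2|0
PS(1,3) f=2→J2  4|2|1
R(2,3) f=1→J1  4|3|1
P(2,1) f=1→J1  4|4|1
+link4  5|4|1
P(0,3) f=1→J1  5|5|1
R(3,4) f=1→J1  5|6|1
P(2,4) f=1→J1  5|7|1
R(1,4) f=1→J1  5|8|1
M = 3(5−1)−2·8−1 = 12−16−1 = -5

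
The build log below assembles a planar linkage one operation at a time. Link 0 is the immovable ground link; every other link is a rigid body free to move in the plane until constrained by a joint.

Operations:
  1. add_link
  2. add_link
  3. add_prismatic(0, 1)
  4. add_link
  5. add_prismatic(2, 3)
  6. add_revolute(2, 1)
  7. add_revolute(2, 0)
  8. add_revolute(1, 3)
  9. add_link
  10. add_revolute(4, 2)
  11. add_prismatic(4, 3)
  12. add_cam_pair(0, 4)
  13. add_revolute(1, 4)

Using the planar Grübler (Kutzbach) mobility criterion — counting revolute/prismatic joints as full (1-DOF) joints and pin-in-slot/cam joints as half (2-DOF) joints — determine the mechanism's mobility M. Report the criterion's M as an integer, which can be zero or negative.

M = -5

(L,J1,J2)=(1,0,0); link0 fixed
link1: (2,0,0)
link2: (3,0,0)
P 0-1 [J1]: (3,1,0)
link3: (4,1,0)
P 2-3 [J1]: (4,2,0)
R 2-1 [J1]: (4,3,0)
R 2-0 [J1]: (4,4,0)
R 1-3 [J1]: (4,5,0)
link4: (5,5,0)
R 4-2 [J1]: (5,6,0)
P 4-3 [J1]: (5,7,0)
C 0-4 [J2]: (5,7,1)
R 1-4 [J1]: (5,8,1)
Grübler: 3·4 − 2·8 − 1 = -5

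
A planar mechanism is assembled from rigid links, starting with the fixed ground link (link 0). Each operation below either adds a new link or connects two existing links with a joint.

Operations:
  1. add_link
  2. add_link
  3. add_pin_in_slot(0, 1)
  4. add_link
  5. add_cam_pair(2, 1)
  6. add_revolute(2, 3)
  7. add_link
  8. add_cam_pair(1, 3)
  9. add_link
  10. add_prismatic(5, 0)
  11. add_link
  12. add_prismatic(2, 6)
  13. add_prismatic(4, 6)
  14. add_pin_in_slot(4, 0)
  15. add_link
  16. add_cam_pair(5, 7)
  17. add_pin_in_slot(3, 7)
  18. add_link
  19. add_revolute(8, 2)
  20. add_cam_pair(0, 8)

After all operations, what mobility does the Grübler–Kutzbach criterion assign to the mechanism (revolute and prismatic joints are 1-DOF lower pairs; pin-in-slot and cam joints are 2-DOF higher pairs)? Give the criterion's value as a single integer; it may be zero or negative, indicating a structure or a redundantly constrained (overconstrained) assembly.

M = 7

[1;0;0] (link 0 is ground)
L+ [2;0;0]
L+ [3;0;0]
PS(0,1)∈J2 [3;0;1]
L+ [4;0;1]
C(2,1)∈J2 [4;0;2]
R(2,3)∈J1 [4;1;2]
L+ [5;1;2]
C(1,3)∈J2 [5;1;3]
L+ [6;1;3]
P(5,0)∈J1 [6;2;3]
L+ [7;2;3]
P(2,6)∈J1 [7;3;3]
P(4,6)∈J1 [7;4;3]
PS(4,0)∈J2 [7;4;4]
L+ [8;4;4]
C(5,7)∈J2 [8;4;5]
PS(3,7)∈J2 [8;4;6]
L+ [9;4;6]
R(8,2)∈J1 [9;5;6]
C(0,8)∈J2 [9;5;7]
mobility = 24 − 10 − 7 = 7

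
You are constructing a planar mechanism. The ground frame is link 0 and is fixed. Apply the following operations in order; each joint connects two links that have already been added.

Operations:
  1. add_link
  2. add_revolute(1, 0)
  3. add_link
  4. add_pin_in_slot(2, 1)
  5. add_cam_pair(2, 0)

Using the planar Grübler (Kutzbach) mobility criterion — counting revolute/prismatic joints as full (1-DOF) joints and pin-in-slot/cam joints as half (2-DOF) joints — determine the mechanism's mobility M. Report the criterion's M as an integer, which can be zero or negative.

L=1 J1=0 J2=0
add link → L=2 J1=0 J2=0
R@1,0 dof=1 J1 → L=2 J1=1 J2=0
add link → L=3 J1=1 J2=0
PS@2,1 dof=2 J2 → L=3 J1=1 J2=1
C@2,0 dof=2 J2 → L=3 J1=1 J2=2
M=3(L−1)−2J1−J2=3·2−2·1−2=2

M = 2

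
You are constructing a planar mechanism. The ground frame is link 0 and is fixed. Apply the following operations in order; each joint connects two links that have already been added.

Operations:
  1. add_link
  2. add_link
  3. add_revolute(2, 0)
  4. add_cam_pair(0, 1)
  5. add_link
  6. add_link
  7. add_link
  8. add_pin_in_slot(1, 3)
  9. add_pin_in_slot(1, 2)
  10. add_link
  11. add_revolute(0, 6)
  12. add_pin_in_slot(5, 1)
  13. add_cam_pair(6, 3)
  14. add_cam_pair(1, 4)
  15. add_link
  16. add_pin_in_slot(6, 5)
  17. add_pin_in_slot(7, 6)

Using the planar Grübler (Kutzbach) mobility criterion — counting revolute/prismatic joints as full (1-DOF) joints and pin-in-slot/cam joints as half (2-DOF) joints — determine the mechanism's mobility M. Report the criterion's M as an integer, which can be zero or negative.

M = 9

L=1 J1=0 J2=0
add link → L=2 J1=0 J2=0
add link → L=3 J1=0 J2=0
R@2,0 dof=1 J1 → L=3 J1=1 J2=0
C@0,1 dof=2 J2 → L=3 J1=1 J2=1
add link → L=4 J1=1 J2=1
add link → L=5 J1=1 J2=1
add link → L=6 J1=1 J2=1
PS@1,3 dof=2 J2 → L=6 J1=1 J2=2
PS@1,2 dof=2 J2 → L=6 J1=1 J2=3
add link → L=7 J1=1 J2=3
R@0,6 dof=1 J1 → L=7 J1=2 J2=3
PS@5,1 dof=2 J2 → L=7 J1=2 J2=4
C@6,3 dof=2 J2 → L=7 J1=2 J2=5
C@1,4 dof=2 J2 → L=7 J1=2 J2=6
add link → L=8 J1=2 J2=6
PS@6,5 dof=2 J2 → L=8 J1=2 J2=7
PS@7,6 dof=2 J2 → L=8 J1=2 J2=8
M=3(L−1)−2J1−J2=3·7−2·2−8=9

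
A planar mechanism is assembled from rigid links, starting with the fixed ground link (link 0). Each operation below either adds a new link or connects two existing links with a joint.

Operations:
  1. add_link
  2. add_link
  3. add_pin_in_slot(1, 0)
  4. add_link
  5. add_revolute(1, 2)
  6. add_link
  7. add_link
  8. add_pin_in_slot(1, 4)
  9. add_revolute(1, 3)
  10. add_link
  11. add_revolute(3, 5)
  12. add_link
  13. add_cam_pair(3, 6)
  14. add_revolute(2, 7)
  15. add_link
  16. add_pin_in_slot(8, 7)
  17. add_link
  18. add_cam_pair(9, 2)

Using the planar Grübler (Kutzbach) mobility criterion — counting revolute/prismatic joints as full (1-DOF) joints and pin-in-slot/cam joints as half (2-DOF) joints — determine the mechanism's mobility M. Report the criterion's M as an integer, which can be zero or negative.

(L,J1,J2)=(1,0,0); link0 fixed
link1: (2,0,0)
link2: (3,0,0)
PS 1-0 [J2]: (3,0,1)
link3: (4,0,1)
R 1-2 [J1]: (4,1,1)
link4: (5,1,1)
link5: (6,1,1)
PS 1-4 [J2]: (6,1,2)
R 1-3 [J1]: (6,2,2)
link6: (7,2,2)
R 3-5 [J1]: (7,3,2)
link7: (8,3,2)
C 3-6 [J2]: (8,3,3)
R 2-7 [J1]: (8,4,3)
link8: (9,4,3)
PS 8-7 [J2]: (9,4,4)
link9: (10,4,4)
C 9-2 [J2]: (10,4,5)
Grübler: 3·9 − 2·4 − 5 = 14

M = 14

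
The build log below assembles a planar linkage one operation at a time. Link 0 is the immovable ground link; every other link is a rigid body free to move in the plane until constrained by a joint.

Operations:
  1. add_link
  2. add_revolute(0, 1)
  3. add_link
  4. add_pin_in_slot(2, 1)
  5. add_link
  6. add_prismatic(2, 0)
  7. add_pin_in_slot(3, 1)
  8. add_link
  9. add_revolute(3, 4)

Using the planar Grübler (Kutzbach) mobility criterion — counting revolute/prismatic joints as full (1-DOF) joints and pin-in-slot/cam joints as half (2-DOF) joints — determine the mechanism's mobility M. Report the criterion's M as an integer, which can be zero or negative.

M = 4

[1;0;0] (link 0 is ground)
L+ [2;0;0]
R(0,1)∈J1 [2;1;0]
L+ [3;1;0]
PS(2,1)∈J2 [3;1;1]
L+ [4;1;1]
P(2,0)∈J1 [4;2;1]
PS(3,1)∈J2 [4;2;2]
L+ [5;2;2]
R(3,4)∈J1 [5;3;2]
mobility = 12 − 6 − 2 = 4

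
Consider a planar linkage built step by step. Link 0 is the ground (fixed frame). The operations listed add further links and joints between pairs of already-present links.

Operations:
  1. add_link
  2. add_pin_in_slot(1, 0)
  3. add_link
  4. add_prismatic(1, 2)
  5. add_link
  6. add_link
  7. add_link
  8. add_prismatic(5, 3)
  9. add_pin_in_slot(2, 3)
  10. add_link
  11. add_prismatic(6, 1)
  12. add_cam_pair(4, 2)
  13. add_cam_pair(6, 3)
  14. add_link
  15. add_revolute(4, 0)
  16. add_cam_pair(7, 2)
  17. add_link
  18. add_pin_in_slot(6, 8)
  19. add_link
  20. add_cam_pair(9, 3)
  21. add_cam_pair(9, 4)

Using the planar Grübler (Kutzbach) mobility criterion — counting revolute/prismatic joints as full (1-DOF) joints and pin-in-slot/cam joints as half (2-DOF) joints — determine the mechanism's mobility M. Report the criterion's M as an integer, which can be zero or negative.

M = 11

[1;0;0] (link 0 is ground)
L+ [2;0;0]
PS(1,0)∈J2 [2;0;1]
L+ [3;0;1]
P(1,2)∈J1 [3;1;1]
L+ [4;1;1]
L+ [5;1;1]
L+ [6;1;1]
P(5,3)∈J1 [6;2;1]
PS(2,3)∈J2 [6;2;2]
L+ [7;2;2]
P(6,1)∈J1 [7;3;2]
C(4,2)∈J2 [7;3;3]
C(6,3)∈J2 [7;3;4]
L+ [8;3;4]
R(4,0)∈J1 [8;4;4]
C(7,2)∈J2 [8;4;5]
L+ [9;4;5]
PS(6,8)∈J2 [9;4;6]
L+ [10;4;6]
C(9,3)∈J2 [10;4;7]
C(9,4)∈J2 [10;4;8]
mobility = 27 − 8 − 8 = 11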